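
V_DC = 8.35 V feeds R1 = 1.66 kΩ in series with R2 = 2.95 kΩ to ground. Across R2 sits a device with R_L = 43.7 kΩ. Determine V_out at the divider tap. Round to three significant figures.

V_out ≈ 5.22 V

R2 ‖ R_L = (2.95 × 43.7)/(2.95 + 43.7) = 2.763 kΩ.
Voltage divider with the loaded lower leg: V_out = 8.35 × 2.763/(1.66 + 2.763) = 8.35 × 0.6247 = 5.216 V.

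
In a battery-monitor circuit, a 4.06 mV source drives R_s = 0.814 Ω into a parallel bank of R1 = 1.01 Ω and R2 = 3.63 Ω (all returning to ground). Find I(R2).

Parallel bank: R_p = 1/(1/1.01 + 1/3.63) = 0.7902 Ω.
Node voltage V_A = V_in · R_p/(R_s + R_p) = 4.06 × 0.4926 = 2.000 mV.
I(R2) = V_A / R2 = 2.000/3.63 = 0.5509 mA.
(Check via current divider: I_total = 2.531 mA; share G_k/ΣG = 0.2177 → same result.)

I ≈ 0.551 mA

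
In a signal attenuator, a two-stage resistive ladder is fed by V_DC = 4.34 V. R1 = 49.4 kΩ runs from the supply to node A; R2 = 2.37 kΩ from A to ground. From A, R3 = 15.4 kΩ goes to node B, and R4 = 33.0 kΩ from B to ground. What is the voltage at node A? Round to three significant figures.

Node A sees R2 in parallel with the series input of stage 2, R3 + R4 = 48.40 kΩ.
Effective lower resistance at A: R2 ‖ 48.40 = 2.259 kΩ.
V_A = 4.34 × 2.259/(49.4 + 2.259) = 0.1898 V.

V_A ≈ 0.190 V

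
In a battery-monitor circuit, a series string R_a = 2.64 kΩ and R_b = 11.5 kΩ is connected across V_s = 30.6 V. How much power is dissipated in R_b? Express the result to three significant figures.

The common current is I = 30.6/14.14 = 2.164 mA.
V(R_b) = I·R = 24.89 V; P = V·I = 24.89 × 2.164 = 53.86 mW.

P ≈ 53.9 mW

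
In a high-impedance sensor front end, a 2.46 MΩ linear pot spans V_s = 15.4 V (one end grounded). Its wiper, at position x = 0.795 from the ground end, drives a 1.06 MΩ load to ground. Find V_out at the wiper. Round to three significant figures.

V_out ≈ 8.88 V

Lower segment x·R_p = 1.956 MΩ; upper segment (1−x)·R_p = 0.5043 MΩ.
R_L loads the lower segment: effective lower R = 0.6874 MΩ.
Then V_out = V_s · 0.6874/(0.5043 + 0.6874) = 8.883 V.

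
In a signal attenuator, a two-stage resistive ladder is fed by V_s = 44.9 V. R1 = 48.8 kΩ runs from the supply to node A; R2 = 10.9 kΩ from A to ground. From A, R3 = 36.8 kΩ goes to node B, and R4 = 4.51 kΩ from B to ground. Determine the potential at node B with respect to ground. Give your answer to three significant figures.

V_B ≈ 0.736 V

Looking into the second stage from A: R3 + R4 = 41.31 kΩ appears in parallel with R2.
R2 ‖ (R3+R4) = 8.624 kΩ.
First divider: V_A = V_s · 8.624/(48.8 + 8.624) = 6.743 V.
Stage 2 is unloaded, so V_B = V_A · R4/(R3+R4) = 6.743 × 4.51/41.31 = 0.7362 V.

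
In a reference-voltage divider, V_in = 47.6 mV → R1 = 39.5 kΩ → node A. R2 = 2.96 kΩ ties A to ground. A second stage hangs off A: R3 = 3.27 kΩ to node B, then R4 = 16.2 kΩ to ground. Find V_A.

Looking into the second stage from A: R3 + R4 = 19.47 kΩ appears in parallel with R2.
R2 ‖ (R3+R4) = 2.569 kΩ.
V_A = 47.6 × 2.569/(39.5 + 2.569) = 2.907 mV.

V_A ≈ 2.91 mV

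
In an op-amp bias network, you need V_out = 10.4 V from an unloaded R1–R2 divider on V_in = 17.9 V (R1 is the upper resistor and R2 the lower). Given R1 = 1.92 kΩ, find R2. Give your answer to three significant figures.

V_out/V_in = R2/(R1+R2) = 0.5810.
So R2 = R1 · V_out/(V_in − V_out) = 1.92 × 10.4/(17.9 − 10.4) = 1.92 × 1.387 = 2.662 kΩ.

R2 ≈ 2.66 kΩ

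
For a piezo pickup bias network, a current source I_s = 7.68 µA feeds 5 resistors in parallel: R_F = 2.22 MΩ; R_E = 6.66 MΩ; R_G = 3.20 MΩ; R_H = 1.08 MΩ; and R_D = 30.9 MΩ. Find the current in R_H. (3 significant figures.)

I ≈ 3.80 µA

Conductances: ΣG = 1/2.22 + 1/6.66 + 1/3.20 + 1/1.08 + 1/30.9 = 1.871 (1/MΩ).
R_H takes the fraction G_k/ΣG = 0.9259/1.871 = 0.4948, so I = 7.68 × 0.4948 = 3.800 µA.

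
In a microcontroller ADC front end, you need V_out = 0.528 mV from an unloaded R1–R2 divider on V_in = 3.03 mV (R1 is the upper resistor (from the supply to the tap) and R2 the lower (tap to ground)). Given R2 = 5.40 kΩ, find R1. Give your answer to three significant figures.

Required fraction k = V_out/V_in = 0.1743.
R1 = R2·(1/k − 1) = 5.40 × 4.739 = 25.59 kΩ.

R1 ≈ 25.6 kΩ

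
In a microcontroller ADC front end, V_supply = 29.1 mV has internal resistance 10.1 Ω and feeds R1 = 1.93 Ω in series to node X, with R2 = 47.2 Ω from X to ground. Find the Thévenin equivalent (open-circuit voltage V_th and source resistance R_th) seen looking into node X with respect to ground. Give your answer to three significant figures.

R1' = 10.1 + 1.93 = 12.03 Ω (source resistance + R1).
V_th is the unloaded tap voltage: V_supply · R2/(R1'+R2) = 29.1 × 0.7969 = 23.19 mV.
With V_supply suppressed (replaced by a short), R_th = R1' ‖ R2 = (12.03 × 47.2)/(12.03 + 47.2) = 9.587 Ω.

V_th ≈ 23.2 mV, R_th ≈ 9.59 Ω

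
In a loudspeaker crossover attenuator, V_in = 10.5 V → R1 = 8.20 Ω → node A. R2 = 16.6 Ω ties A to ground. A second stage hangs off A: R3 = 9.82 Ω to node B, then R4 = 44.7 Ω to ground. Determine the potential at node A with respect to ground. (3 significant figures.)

Looking into the second stage from A: R3 + R4 = 54.52 Ω appears in parallel with R2.
R2 ‖ (R3+R4) = 12.73 Ω.
V_A = 10.5 × 12.73/(8.20 + 12.73) = 6.385 V.

V_A ≈ 6.39 V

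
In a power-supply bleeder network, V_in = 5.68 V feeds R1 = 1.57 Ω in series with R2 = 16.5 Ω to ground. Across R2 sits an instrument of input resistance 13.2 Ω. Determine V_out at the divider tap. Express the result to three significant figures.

V_out ≈ 4.68 V

The load sits in parallel with R2, giving an effective lower resistance R2' = R2·R_L/(R2+R_L) = 7.333 Ω.
Now apply the divider: V_out = 5.68 × 0.8237 = 4.678 V.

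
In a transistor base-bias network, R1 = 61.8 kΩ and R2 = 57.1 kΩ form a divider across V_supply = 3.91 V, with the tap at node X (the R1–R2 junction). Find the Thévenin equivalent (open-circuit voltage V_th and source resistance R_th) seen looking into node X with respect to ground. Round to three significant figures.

With X open, the divider is unloaded: V_th = 3.91 × 57.1/118.9 = 1.878 V.
Zeroing V_supply shorts the top of R1 to ground, so R_th = R1 ‖ R2 = 29.68 kΩ.

V_th ≈ 1.88 V, R_th ≈ 29.7 kΩ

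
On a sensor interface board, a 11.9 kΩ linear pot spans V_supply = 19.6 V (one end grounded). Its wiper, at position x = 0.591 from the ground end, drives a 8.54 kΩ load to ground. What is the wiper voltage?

Split the track: R_lower = x·R_p = 7.033 kΩ, R_upper = (1−x)·R_p = 4.867 kΩ.
(x·R_p) ‖ R_L = 3.857 kΩ.
V_out = 19.6 × 3.857/(4.867 + 3.857) = 8.665 V.

V_out ≈ 8.67 V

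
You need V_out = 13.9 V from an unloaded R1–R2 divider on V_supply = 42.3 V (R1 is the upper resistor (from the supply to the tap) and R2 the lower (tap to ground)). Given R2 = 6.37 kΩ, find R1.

The divider ratio is R2/(R1+R2) = 13.9/42.3 = 0.3286.
So R1 = R2 · (V_supply/V_out − 1) = 6.37 × (42.3/13.9 − 1) = 6.37 × 2.043 = 13.01 kΩ.

R1 ≈ 13.0 kΩ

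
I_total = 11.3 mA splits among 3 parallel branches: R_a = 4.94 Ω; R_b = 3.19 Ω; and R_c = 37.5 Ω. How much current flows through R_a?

I ≈ 4.22 mA

Total conductance ΣG = 1/4.94 + 1/3.19 + 1/37.5 = 0.5426 (units of 1/Ω).
R_a takes the fraction G_k/ΣG = 0.2024/0.5426 = 0.3731, so I = 11.3 × 0.3731 = 4.216 mA.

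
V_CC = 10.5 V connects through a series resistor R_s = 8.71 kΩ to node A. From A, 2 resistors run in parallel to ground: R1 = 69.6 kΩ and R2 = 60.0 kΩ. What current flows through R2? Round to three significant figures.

I ≈ 0.138 mA

Equivalent of the parallel group: R_p = 32.22 kΩ.
Node voltage V_A = V_CC · R_p/(R_s + R_p) = 10.5 × 0.7872 = 8.266 V.
Branch current I = V_A/R2 = 8.266/60.0 = 0.1378 mA.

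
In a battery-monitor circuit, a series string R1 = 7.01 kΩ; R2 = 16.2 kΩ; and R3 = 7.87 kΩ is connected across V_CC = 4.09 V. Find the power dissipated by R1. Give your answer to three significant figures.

P ≈ 0.121 mW

Series current I = V_CC/ΣR = 4.09/31.08 = 0.1316 mA.
P = I²R = 0.01732 × 7.01 = 0.1214 mW.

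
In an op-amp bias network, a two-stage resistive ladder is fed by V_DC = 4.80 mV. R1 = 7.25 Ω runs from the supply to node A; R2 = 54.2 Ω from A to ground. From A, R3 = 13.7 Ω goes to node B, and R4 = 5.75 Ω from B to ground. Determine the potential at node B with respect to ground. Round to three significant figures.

The second stage (R3 + R4 = 19.45 Ω) loads node A in parallel with R2.
R2 ‖ (R3+R4) = 14.31 Ω.
First divider: V_A = V_DC · 14.31/(7.25 + 14.31) = 3.186 mV.
V_B = V_A × 0.2956 = 0.9419 mV.

V_B ≈ 0.942 mV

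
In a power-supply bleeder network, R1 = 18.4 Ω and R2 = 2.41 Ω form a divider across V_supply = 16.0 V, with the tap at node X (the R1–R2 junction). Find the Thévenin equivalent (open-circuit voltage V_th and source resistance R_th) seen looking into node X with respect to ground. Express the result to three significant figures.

V_th ≈ 1.85 V, R_th ≈ 2.13 Ω

V_th is the unloaded tap voltage: V_supply · R2/(R1+R2) = 16.0 × 0.1158 = 1.853 V.
With V_supply suppressed (replaced by a short), R_th = R1 ‖ R2 = (18.40 × 2.41)/(18.40 + 2.41) = 2.131 Ω.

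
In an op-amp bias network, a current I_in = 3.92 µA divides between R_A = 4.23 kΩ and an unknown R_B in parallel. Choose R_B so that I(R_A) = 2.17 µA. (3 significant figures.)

The fraction through R_A equals R_B/(R_A+R_B).
2.17/3.92 = R_B/(R_A + R_B) → R_B = R_A · (0.5536)/(1 − 0.5536) = 4.23 × 1.240 = 5.245 kΩ.

R_B ≈ 5.25 kΩ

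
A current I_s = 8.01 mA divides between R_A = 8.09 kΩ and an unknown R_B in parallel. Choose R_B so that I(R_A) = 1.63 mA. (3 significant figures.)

R_B ≈ 2.07 kΩ

Two-branch current divider: I_A = I_s · R_B/(R_A + R_B).
With f = 0.2035, R_B = R_A · f/(1−f) = 8.09 × 0.2555 = 2.067 kΩ.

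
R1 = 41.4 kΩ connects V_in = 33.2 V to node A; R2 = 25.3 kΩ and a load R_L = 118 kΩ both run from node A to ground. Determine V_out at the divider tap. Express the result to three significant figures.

V_out ≈ 11.1 V

First combine the lower leg with the load: R2 ‖ R_L = 20.83 kΩ.
Voltage divider with the loaded lower leg: V_out = 33.2 × 20.83/(41.4 + 20.83) = 33.2 × 0.3348 = 11.11 V.
(Unloaded it would be 12.6 V; the load pulls it down.)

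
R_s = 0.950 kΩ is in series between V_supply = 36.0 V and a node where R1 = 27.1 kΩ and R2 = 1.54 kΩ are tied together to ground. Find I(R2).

I ≈ 14.2 mA

Combine the parallel branches: R_p = (1/27.1 + 1/1.54)⁻¹ = 1.457 kΩ.
V_A by voltage divider: V_A = 36.0 × 1.457/(0.950 + 1.457) = 21.79 V.
I(R2) = V_A / R2 = 21.79/1.54 = 14.15 mA.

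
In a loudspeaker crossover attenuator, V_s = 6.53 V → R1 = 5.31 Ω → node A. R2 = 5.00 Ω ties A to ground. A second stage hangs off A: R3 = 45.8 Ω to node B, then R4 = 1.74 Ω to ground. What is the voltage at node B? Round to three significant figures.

The second stage (R3 + R4 = 47.54 Ω) loads node A in parallel with R2.
Effective lower resistance at A: R2 ‖ 47.54 = 4.524 Ω.
So V_A = 6.53 × 0.4600 = 3.004 V.
V_B = V_A × 0.03660 = 0.1100 V.

V_B ≈ 0.110 V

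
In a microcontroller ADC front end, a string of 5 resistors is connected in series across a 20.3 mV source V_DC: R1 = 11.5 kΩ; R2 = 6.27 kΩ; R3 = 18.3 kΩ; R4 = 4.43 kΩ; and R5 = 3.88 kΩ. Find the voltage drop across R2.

V ≈ 2.87 mV

Total series resistance ΣR = 11.5 + 6.27 + 18.3 + 4.43 + 3.88 = 44.38 kΩ.
Voltage divider: V = V_DC · (6.270 / 44.38) = 20.3 × 0.1413 = 2.868 mV.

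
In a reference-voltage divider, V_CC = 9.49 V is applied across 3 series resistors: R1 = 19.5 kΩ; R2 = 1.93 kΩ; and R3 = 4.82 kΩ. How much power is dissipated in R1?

P ≈ 2.55 mW

Series current I = V_CC/ΣR = 9.49/26.25 = 0.3615 mA.
P = I²R = 0.1307 × 19.5 = 2.549 mW.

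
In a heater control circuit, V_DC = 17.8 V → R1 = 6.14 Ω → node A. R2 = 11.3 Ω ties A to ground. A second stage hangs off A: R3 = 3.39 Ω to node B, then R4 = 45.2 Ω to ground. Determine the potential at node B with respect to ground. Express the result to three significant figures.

V_B ≈ 9.92 V

The second stage (R3 + R4 = 48.59 Ω) loads node A in parallel with R2.
R2 ‖ (R3+R4) = 9.168 Ω.
So V_A = 17.8 × 0.5989 = 10.66 V.
Stage 2 is unloaded, so V_B = V_A · R4/(R3+R4) = 10.66 × 45.2/48.59 = 9.917 V.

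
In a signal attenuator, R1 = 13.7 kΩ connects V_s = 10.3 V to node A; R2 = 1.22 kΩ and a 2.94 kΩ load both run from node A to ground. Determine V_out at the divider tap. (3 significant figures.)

V_out ≈ 0.610 V

First combine the lower leg with the load: R2 ‖ R_L = 0.8622 kΩ.
Voltage divider with the loaded lower leg: V_out = 10.3 × 0.8622/(13.7 + 0.8622) = 10.3 × 0.05921 = 0.6099 V.
(Unloaded it would be 0.842 V; the load pulls it down.)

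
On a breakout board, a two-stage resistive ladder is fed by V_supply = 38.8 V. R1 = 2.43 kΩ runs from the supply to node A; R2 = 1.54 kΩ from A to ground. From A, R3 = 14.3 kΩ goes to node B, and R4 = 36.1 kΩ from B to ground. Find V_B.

V_B ≈ 10.6 V

The second stage (R3 + R4 = 50.40 kΩ) loads node A in parallel with R2.
Effective lower resistance at A: R2 ‖ 50.40 = 1.494 kΩ.
V_A = 38.8 × 1.494/(2.43 + 1.494) = 14.77 V.
V_B = V_A × 0.7163 = 10.58 V.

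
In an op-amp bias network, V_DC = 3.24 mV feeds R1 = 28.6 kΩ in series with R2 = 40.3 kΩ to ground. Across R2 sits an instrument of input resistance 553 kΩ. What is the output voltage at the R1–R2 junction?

R2 ‖ R_L = (40.3 × 553)/(40.3 + 553) = 37.56 kΩ.
Then V_out = V_DC · R2'/(R1 + R2') = 3.24 × 37.56/66.16 = 1.839 mV.
(Unloaded it would be 1.90 mV; the load pulls it down.)

V_out ≈ 1.84 mV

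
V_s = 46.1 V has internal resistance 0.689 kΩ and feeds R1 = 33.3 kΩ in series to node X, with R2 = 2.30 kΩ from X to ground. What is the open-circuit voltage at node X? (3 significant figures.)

R1' = 0.689 + 33.3 = 33.99 kΩ (source resistance + R1).
V_th is the unloaded tap voltage: V_s · R2/(R1'+R2) = 46.1 × 0.06338 = 2.922 V.

V_th ≈ 2.92 V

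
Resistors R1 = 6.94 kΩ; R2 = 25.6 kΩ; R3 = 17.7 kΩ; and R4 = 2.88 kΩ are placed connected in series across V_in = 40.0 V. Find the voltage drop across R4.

Series total: ΣR = 6.94 + 25.6 + 17.7 + 2.88 = 53.12 kΩ.
Voltage divider: V = V_in · (2.880 / 53.12) = 40.0 × 0.05422 = 2.169 V.

V ≈ 2.17 V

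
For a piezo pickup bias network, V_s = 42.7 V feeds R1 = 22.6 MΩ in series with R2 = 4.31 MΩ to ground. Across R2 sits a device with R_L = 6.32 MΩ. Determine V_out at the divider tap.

V_out ≈ 4.35 V

R2 ‖ R_L = (4.31 × 6.32)/(4.31 + 6.32) = 2.562 MΩ.
Voltage divider with the loaded lower leg: V_out = 42.7 × 2.562/(22.6 + 2.562) = 42.7 × 0.1018 = 4.348 V.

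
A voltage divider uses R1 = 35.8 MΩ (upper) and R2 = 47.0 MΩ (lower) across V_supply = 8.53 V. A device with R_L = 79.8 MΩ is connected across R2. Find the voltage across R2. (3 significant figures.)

The load sits in parallel with R2, giving an effective lower resistance R2' = R2·R_L/(R2+R_L) = 29.58 MΩ.
Voltage divider with the loaded lower leg: V_out = 8.53 × 29.58/(35.8 + 29.58) = 8.53 × 0.4524 = 3.859 V.

V_out ≈ 3.86 V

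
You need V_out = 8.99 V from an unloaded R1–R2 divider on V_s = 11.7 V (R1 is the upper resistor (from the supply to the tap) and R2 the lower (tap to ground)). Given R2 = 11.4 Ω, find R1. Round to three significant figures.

R1 ≈ 3.44 Ω

Required fraction k = V_out/V_s = 0.7684.
Rearranging, R1 = R2·(1−k)/k = 11.4 × 0.3014 = 3.436 Ω.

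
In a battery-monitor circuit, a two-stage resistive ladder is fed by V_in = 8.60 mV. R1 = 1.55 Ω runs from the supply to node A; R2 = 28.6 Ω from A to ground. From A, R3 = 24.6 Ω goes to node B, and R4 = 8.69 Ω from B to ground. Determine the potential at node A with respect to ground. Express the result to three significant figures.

V_A ≈ 7.81 mV

The second stage (R3 + R4 = 33.29 Ω) loads node A in parallel with R2.
Effective lower resistance at A: R2 ‖ 33.29 = 15.38 Ω.
So V_A = 8.60 × 0.9085 = 7.813 mV.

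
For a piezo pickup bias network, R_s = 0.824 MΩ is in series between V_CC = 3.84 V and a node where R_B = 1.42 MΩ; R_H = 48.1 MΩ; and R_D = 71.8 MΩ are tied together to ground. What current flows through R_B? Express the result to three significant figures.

Parallel bank: R_p = 1/(1/1.42 + 1/48.1 + 1/71.8) = 1.353 MΩ.
V_A = 3.84 × 1.353/2.177 = 2.387 V.
Branch current I = V_A/R_B = 2.387/1.42 = 1.681 µA.

I ≈ 1.68 µA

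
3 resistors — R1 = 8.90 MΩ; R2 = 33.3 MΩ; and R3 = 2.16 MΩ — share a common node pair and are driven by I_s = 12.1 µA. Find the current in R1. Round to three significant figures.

I ≈ 2.25 µA

Total conductance ΣG = 1/8.90 + 1/33.3 + 1/2.16 = 0.6054 (units of 1/MΩ).
By the current-divider rule, I = I_s · G_k/ΣG = 12.1 × 0.1856 = 2.246 µA.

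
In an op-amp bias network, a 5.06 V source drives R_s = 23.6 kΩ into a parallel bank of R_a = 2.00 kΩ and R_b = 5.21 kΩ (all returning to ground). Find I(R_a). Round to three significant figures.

Combine the parallel branches: R_p = (1/2.00 + 1/5.21)⁻¹ = 1.445 kΩ.
V_A = 5.06 × 1.445/25.05 = 0.2920 V.
Branch current I = V_A/R_a = 0.2920/2.00 = 0.1460 mA.

I ≈ 0.146 mA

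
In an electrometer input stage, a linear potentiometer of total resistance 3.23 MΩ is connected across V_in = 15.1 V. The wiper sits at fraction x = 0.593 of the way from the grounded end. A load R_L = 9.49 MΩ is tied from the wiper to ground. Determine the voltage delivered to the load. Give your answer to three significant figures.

Split the track: R_lower = x·R_p = 1.915 MΩ, R_upper = (1−x)·R_p = 1.315 MΩ.
Lower segment in parallel with the load: 1.915 ‖ 9.49 = 1.594 MΩ.
Then V_out = V_in · 1.594/(1.315 + 1.594) = 8.275 V.
(Unloaded: V_out = x·V_in = 8.95 V.)

V_out ≈ 8.27 V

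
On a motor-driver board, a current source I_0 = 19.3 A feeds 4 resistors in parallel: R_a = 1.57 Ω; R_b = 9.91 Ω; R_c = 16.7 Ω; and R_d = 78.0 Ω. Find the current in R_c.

I ≈ 1.43 A

Total conductance ΣG = 1/1.57 + 1/9.91 + 1/16.7 + 1/78.0 = 0.8106 (units of 1/Ω).
R_c takes the fraction G_k/ΣG = 0.05988/0.8106 = 0.07388, so I = 19.3 × 0.07388 = 1.426 A.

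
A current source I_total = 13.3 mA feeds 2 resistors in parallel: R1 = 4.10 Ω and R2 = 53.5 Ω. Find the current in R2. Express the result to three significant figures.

Two-branch current divider: I_k = I_total · R_other/(R_1 + R_2).
I(R2) = 13.3 × 4.10/(4.10 + 53.5) = 13.3 × 0.07118 = 0.9467 mA.

I ≈ 0.947 mA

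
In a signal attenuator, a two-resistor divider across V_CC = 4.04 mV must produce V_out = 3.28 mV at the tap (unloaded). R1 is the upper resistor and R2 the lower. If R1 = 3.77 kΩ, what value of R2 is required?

The divider ratio is R2/(R1+R2) = 3.28/4.04 = 0.8119.
So R2 = R1 · V_out/(V_CC − V_out) = 3.77 × 3.28/(4.04 − 3.28) = 3.77 × 4.316 = 16.27 kΩ.

R2 ≈ 16.3 kΩ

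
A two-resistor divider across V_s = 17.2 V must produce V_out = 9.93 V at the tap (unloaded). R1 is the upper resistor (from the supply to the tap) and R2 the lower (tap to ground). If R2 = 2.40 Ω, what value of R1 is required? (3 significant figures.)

R1 ≈ 1.76 Ω

The divider ratio is R2/(R1+R2) = 9.93/17.2 = 0.5773.
Rearranging, R1 = R2·(1−k)/k = 2.40 × 0.7321 = 1.757 Ω.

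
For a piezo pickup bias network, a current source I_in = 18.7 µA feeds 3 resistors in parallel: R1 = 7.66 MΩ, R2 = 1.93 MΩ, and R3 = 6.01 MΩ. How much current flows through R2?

Total conductance ΣG = 1/7.66 + 1/1.93 + 1/6.01 = 0.8151 (units of 1/MΩ).
R2 takes the fraction G_k/ΣG = 0.5181/0.8151 = 0.6357, so I = 18.7 × 0.6357 = 11.89 µA.

I ≈ 11.9 µA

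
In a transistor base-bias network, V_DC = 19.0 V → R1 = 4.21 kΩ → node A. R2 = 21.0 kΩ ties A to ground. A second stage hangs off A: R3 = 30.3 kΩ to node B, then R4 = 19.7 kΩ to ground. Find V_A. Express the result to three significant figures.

V_A ≈ 14.8 V

The second stage (R3 + R4 = 50.00 kΩ) loads node A in parallel with R2.
R2 ‖ (R3+R4) = 14.79 kΩ.
So V_A = 19.0 × 0.7784 = 14.79 V.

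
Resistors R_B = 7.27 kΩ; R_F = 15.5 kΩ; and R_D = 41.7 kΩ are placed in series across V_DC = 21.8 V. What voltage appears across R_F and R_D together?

ΣR = 7.27 + 15.5 + 41.7 = 64.47 kΩ.
R_{R_F..R_D} = 15.5 + 41.7 = 57.20 kΩ.
V = V_DC · R/ΣR = 21.8 × 0.8872 = 19.34 V.

V ≈ 19.3 V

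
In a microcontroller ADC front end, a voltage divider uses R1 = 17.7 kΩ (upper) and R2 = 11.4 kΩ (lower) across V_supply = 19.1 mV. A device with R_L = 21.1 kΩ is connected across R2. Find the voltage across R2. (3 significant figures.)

V_out ≈ 5.63 mV

First combine the lower leg with the load: R2 ‖ R_L = 7.401 kΩ.
Voltage divider with the loaded lower leg: V_out = 19.1 × 7.401/(17.7 + 7.401) = 19.1 × 0.2949 = 5.632 mV.
(Unloaded it would be 7.48 mV; the load pulls it down.)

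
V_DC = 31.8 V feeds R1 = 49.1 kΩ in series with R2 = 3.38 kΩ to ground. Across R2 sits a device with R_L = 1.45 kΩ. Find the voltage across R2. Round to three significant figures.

V_out ≈ 0.644 V

The load sits in parallel with R2, giving an effective lower resistance R2' = R2·R_L/(R2+R_L) = 1.015 kΩ.
Now apply the divider: V_out = 31.8 × 0.02025 = 0.6439 V.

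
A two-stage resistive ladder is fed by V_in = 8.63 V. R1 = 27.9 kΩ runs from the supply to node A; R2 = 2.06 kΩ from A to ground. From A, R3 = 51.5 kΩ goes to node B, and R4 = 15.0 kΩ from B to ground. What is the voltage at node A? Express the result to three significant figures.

Looking into the second stage from A: R3 + R4 = 66.50 kΩ appears in parallel with R2.
R2 ‖ (R3+R4) = 1.998 kΩ.
V_A = 8.63 × 1.998/(27.9 + 1.998) = 0.5767 V.

V_A ≈ 0.577 V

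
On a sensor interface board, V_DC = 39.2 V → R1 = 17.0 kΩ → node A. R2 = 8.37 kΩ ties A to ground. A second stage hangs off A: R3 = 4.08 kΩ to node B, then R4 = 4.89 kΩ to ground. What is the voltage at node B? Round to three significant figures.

V_B ≈ 4.34 V

Looking into the second stage from A: R3 + R4 = 8.970 kΩ appears in parallel with R2.
R2 ‖ (R3+R4) = 4.330 kΩ.
First divider: V_A = V_DC · 4.330/(17.0 + 4.330) = 7.957 V.
Stage 2 is unloaded, so V_B = V_A · R4/(R3+R4) = 7.957 × 4.89/8.970 = 4.338 V.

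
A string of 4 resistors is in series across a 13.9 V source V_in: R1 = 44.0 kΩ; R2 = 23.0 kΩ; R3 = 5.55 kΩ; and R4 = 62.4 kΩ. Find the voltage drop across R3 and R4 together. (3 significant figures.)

V ≈ 7.00 V

Total series resistance ΣR = 44.0 + 23.0 + 5.55 + 62.4 = 134.9 kΩ.
R_{R3..R4} = 5.55 + 62.4 = 67.95 kΩ.
Voltage divider: V = V_in · (67.95 / 134.9) = 13.9 × 0.5035 = 6.999 V.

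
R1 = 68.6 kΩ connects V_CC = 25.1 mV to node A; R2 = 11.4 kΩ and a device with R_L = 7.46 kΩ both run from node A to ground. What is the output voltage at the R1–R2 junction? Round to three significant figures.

V_out ≈ 1.55 mV

The load sits in parallel with R2, giving an effective lower resistance R2' = R2·R_L/(R2+R_L) = 4.509 kΩ.
Voltage divider with the loaded lower leg: V_out = 25.1 × 4.509/(68.6 + 4.509) = 25.1 × 0.06168 = 1.548 mV.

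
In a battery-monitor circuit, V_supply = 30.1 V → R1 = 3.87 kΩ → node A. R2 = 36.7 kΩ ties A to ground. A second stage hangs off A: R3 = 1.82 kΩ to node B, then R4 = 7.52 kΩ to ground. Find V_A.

The second stage (R3 + R4 = 9.340 kΩ) loads node A in parallel with R2.
R2 ‖ (R3+R4) = 7.445 kΩ.
V_A = 30.1 × 7.445/(3.87 + 7.445) = 19.81 V.

V_A ≈ 19.8 V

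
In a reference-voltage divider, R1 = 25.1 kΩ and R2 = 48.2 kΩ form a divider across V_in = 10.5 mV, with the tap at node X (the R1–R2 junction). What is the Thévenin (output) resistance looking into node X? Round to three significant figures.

R_th ≈ 16.5 kΩ

With V_in suppressed (replaced by a short), R_th = R1 ‖ R2 = (25.10 × 48.2)/(25.10 + 48.2) = 16.51 kΩ.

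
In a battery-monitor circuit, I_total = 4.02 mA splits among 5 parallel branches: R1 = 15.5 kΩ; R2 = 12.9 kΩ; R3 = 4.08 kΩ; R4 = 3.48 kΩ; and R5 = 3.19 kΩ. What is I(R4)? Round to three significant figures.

Total conductance ΣG = 1/15.5 + 1/12.9 + 1/4.08 + 1/3.48 + 1/3.19 = 0.9880 (units of 1/kΩ).
R4 takes the fraction G_k/ΣG = 0.2874/0.9880 = 0.2909, so I = 4.02 × 0.2909 = 1.169 mA.

I ≈ 1.17 mA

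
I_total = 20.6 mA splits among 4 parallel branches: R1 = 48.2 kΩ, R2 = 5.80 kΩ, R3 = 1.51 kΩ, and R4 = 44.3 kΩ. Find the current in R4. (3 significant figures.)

Total conductance ΣG = 1/48.2 + 1/5.80 + 1/1.51 + 1/44.3 = 0.8780 (units of 1/kΩ).
R4 takes the fraction G_k/ΣG = 0.02257/0.8780 = 0.02571, so I = 20.6 × 0.02571 = 0.5296 mA.

I ≈ 0.530 mA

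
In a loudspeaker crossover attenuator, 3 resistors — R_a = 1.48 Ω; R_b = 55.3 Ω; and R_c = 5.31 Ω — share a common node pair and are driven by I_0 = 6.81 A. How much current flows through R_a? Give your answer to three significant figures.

Total conductance ΣG = 1/1.48 + 1/55.3 + 1/5.31 = 0.8821 (units of 1/Ω).
R_a takes the fraction G_k/ΣG = 0.6757/0.8821 = 0.7660, so I = 6.81 × 0.7660 = 5.216 A.

I ≈ 5.22 A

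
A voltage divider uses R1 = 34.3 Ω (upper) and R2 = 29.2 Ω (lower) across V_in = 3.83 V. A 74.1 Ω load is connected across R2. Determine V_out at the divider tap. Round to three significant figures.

First combine the lower leg with the load: R2 ‖ R_L = 20.95 Ω.
Now apply the divider: V_out = 3.83 × 0.3791 = 1.452 V.
(Unloaded it would be 1.76 V; the load pulls it down.)

V_out ≈ 1.45 V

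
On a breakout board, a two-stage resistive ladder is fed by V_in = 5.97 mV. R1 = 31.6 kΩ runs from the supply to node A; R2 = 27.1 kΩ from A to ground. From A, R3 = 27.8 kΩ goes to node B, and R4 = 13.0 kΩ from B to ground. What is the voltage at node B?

V_B ≈ 0.647 mV

The second stage (R3 + R4 = 40.80 kΩ) loads node A in parallel with R2.
R2 ‖ (R3+R4) = 16.28 kΩ.
So V_A = 5.97 × 0.3401 = 2.030 mV.
V_B = V_A × 0.3186 = 0.6469 mV.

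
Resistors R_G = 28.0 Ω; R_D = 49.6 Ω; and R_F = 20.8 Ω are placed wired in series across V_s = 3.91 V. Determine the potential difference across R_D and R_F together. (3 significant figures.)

V ≈ 2.80 V

Series total: ΣR = 28.0 + 49.6 + 20.8 = 98.40 Ω.
R_{R_D..R_F} = 49.6 + 20.8 = 70.40 Ω.
V = V_s · R/ΣR = 3.91 × 0.7154 = 2.797 V.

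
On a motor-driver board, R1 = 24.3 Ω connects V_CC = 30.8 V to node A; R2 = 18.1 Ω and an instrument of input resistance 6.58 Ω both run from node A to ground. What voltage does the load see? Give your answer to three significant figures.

The load sits in parallel with R2, giving an effective lower resistance R2' = R2·R_L/(R2+R_L) = 4.826 Ω.
Voltage divider with the loaded lower leg: V_out = 30.8 × 4.826/(24.3 + 4.826) = 30.8 × 0.1657 = 5.103 V.
(Unloaded it would be 13.1 V; the load pulls it down.)

V_out ≈ 5.10 V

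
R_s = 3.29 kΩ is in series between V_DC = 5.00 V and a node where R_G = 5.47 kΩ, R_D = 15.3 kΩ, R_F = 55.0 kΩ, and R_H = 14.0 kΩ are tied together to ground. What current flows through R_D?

I ≈ 0.155 mA

Combine the parallel branches: R_p = (1/5.47 + 1/15.3 + 1/55.0 + 1/14.0)⁻¹ = 2.960 kΩ.
Node voltage V_A = V_DC · R_p/(R_s + R_p) = 5.00 × 0.4736 = 2.368 V.
I(R_D) = V_A / R_D = 2.368/15.3 = 0.1548 mA.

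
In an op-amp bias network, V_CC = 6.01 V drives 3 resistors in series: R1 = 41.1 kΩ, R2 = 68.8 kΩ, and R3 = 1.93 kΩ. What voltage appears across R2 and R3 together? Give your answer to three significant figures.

V ≈ 3.80 V

Total series resistance ΣR = 41.1 + 68.8 + 1.93 = 111.8 kΩ.
R_{R2..R3} = 68.8 + 1.93 = 70.73 kΩ.
V = V_CC · R/ΣR = 6.01 × 0.6325 = 3.801 V.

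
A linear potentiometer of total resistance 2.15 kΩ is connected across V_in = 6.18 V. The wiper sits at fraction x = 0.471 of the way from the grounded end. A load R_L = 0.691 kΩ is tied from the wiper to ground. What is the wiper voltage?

V_out ≈ 1.64 V

The pot divides into 1.137 kΩ above the wiper and 1.013 kΩ below.
(x·R_p) ‖ R_L = 0.4107 kΩ.
Loaded-divider output: V_out = 6.18 × 0.2653 = 1.640 V.
(Unloaded: V_out = x·V_in = 2.91 V.)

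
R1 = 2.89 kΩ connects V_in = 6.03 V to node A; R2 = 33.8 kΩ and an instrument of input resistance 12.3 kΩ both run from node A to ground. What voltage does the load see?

The load sits in parallel with R2, giving an effective lower resistance R2' = R2·R_L/(R2+R_L) = 9.018 kΩ.
Then V_out = V_in · R2'/(R1 + R2') = 6.03 × 9.018/11.91 = 4.567 V.

V_out ≈ 4.57 V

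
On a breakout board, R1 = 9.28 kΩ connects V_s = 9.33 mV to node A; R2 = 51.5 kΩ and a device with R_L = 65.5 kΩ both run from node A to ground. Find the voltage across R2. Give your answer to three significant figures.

First combine the lower leg with the load: R2 ‖ R_L = 28.83 kΩ.
Now apply the divider: V_out = 9.33 × 0.7565 = 7.058 mV.
(Unloaded it would be 7.91 mV; the load pulls it down.)

V_out ≈ 7.06 mV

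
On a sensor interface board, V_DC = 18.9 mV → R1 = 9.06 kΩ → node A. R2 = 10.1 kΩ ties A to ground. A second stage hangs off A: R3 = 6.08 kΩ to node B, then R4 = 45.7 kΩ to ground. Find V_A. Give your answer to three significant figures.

V_A ≈ 9.12 mV

The second stage (R3 + R4 = 51.78 kΩ) loads node A in parallel with R2.
R2 ‖ (R3+R4) = 8.451 kΩ.
V_A = 18.9 × 8.451/(9.06 + 8.451) = 9.122 mV.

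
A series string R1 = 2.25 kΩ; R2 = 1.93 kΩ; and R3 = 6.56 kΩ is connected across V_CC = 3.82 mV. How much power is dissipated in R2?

P ≈ 0.244 nW

ΣR = 10.74 kΩ → I = 3.82/10.74 = 0.3557 µA.
P = I²R = 0.1265 × 1.93 = 0.2442 nW.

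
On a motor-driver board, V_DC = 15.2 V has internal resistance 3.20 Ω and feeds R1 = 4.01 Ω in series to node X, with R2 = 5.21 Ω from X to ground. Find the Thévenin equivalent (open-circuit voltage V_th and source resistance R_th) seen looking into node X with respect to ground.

V_th ≈ 6.38 V, R_th ≈ 3.02 Ω

R1' = 3.20 + 4.01 = 7.210 Ω (source resistance + R1).
Open-circuit (no load on X): V_th = V_DC · R2/(R1' + R2) = 15.2 × 5.21/(7.210 + 5.21) = 6.376 V.
Zeroing V_DC shorts the top of R1' to ground, so R_th = R1' ‖ R2 = 3.024 Ω.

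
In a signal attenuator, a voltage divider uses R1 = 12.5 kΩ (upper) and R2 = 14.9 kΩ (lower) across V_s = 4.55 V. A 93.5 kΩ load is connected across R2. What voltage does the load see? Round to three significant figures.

First combine the lower leg with the load: R2 ‖ R_L = 12.85 kΩ.
Voltage divider with the loaded lower leg: V_out = 4.55 × 12.85/(12.5 + 12.85) = 4.55 × 0.5069 = 2.307 V.

V_out ≈ 2.31 V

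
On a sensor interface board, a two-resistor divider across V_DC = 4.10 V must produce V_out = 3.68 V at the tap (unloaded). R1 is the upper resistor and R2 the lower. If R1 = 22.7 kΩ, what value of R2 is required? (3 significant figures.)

R2 ≈ 199 kΩ

The divider ratio is R2/(R1+R2) = 3.68/4.10 = 0.8976.
So R2 = R1 · V_out/(V_DC − V_out) = 22.7 × 3.68/(4.10 − 3.68) = 22.7 × 8.762 = 198.9 kΩ.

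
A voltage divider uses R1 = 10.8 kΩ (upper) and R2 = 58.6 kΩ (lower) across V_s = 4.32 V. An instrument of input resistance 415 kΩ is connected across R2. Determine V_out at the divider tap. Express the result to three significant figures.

First combine the lower leg with the load: R2 ‖ R_L = 51.35 kΩ.
Voltage divider with the loaded lower leg: V_out = 4.32 × 51.35/(10.8 + 51.35) = 4.32 × 0.8262 = 3.569 V.

V_out ≈ 3.57 V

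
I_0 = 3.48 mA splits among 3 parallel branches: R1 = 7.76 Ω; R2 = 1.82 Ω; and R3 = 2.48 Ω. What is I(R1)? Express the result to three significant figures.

ΣG = 1/7.76 + 1/1.82 + 1/2.48 = 1.082.
Current divider: I(R1) = I_0 · G_k/ΣG = 3.48 × (0.1289/1.082) = 3.48 × 0.1192 = 0.4146 mA.

I ≈ 0.415 mA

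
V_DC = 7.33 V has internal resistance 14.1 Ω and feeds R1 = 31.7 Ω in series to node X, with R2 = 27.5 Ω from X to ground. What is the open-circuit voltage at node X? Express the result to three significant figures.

V_th ≈ 2.75 V

R1' = 14.1 + 31.7 = 45.80 Ω (source resistance + R1).
Open-circuit (no load on X): V_th = V_DC · R2/(R1' + R2) = 7.33 × 27.5/(45.80 + 27.5) = 2.750 V.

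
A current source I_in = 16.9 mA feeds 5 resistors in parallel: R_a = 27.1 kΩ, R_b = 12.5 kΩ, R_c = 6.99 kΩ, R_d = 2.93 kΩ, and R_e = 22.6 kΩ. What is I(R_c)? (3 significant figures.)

I ≈ 3.75 mA

ΣG = 1/27.1 + 1/12.5 + 1/6.99 + 1/2.93 + 1/22.6 = 0.6455.
R_c takes the fraction G_k/ΣG = 0.1431/0.6455 = 0.2216, so I = 16.9 × 0.2216 = 3.745 mA.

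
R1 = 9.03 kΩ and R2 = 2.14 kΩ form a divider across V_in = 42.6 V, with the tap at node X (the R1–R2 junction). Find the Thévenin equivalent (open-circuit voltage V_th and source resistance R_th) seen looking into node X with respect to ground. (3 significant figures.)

V_th ≈ 8.16 V, R_th ≈ 1.73 kΩ

With X open, the divider is unloaded: V_th = 42.6 × 2.14/11.17 = 8.162 V.
Looking into X with the source shorted: R_th = R1·R2/(R1+R2) = 9.030 × 2.14/11.17 = 1.730 kΩ.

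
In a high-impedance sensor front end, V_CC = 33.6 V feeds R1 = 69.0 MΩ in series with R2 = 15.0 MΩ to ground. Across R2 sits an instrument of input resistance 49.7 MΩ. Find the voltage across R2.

V_out ≈ 4.81 V

The load sits in parallel with R2, giving an effective lower resistance R2' = R2·R_L/(R2+R_L) = 11.52 MΩ.
Voltage divider with the loaded lower leg: V_out = 33.6 × 11.52/(69.0 + 11.52) = 33.6 × 0.1431 = 4.808 V.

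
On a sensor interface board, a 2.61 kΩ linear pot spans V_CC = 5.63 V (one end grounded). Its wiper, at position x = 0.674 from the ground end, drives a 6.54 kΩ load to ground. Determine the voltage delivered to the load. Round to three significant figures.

V_out ≈ 3.49 V

Split the track: R_lower = x·R_p = 1.759 kΩ, R_upper = (1−x)·R_p = 0.8509 kΩ.
(x·R_p) ‖ R_L = 1.386 kΩ.
Loaded-divider output: V_out = 5.63 × 0.6197 = 3.489 V.
(Unloaded: V_out = x·V_CC = 3.79 V.)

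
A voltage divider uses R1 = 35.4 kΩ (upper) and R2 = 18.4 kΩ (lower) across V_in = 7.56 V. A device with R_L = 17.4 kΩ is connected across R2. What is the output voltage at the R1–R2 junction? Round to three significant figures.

The load sits in parallel with R2, giving an effective lower resistance R2' = R2·R_L/(R2+R_L) = 8.943 kΩ.
Voltage divider with the loaded lower leg: V_out = 7.56 × 8.943/(35.4 + 8.943) = 7.56 × 0.2017 = 1.525 V.

V_out ≈ 1.52 V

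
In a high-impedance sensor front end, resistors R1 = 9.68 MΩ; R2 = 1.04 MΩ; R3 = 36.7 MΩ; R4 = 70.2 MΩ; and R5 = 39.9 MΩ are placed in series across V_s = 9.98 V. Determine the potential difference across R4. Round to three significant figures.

V ≈ 4.45 V

Total series resistance ΣR = 9.68 + 1.04 + 36.7 + 70.2 + 39.9 = 157.5 MΩ.
Voltage divider: V = V_s · (70.20 / 157.5) = 9.98 × 0.4457 = 4.448 V.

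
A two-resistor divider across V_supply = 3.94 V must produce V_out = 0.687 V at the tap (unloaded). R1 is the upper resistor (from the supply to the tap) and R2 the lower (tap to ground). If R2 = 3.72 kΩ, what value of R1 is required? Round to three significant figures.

The divider ratio is R2/(R1+R2) = 0.687/3.94 = 0.1744.
So R1 = R2 · (V_supply/V_out − 1) = 3.72 × (3.94/0.687 − 1) = 3.72 × 4.735 = 17.61 kΩ.

R1 ≈ 17.6 kΩ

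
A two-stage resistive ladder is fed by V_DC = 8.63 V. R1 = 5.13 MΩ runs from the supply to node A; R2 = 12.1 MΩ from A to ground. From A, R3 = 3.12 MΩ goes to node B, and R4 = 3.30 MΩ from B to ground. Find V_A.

The second stage (R3 + R4 = 6.420 MΩ) loads node A in parallel with R2.
R2 ‖ (R3+R4) = 4.194 MΩ.
So V_A = 8.63 × 0.4498 = 3.882 V.

V_A ≈ 3.88 V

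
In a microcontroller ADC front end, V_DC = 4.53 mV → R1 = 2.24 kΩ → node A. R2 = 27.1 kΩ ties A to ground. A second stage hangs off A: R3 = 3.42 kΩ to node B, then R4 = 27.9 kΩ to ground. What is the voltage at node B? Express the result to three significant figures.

Node A sees R2 in parallel with the series input of stage 2, R3 + R4 = 31.32 kΩ.
R2 ‖ (R3+R4) = 14.53 kΩ.
First divider: V_A = V_DC · 14.53/(2.24 + 14.53) = 3.925 mV.
Stage 2 is unloaded, so V_B = V_A · R4/(R3+R4) = 3.925 × 27.9/31.32 = 3.496 mV.

V_B ≈ 3.50 mV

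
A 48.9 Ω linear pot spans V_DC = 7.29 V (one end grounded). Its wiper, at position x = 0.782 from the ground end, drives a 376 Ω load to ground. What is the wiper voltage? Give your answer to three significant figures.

Lower segment x·R_p = 38.24 Ω; upper segment (1−x)·R_p = 10.66 Ω.
Lower segment in parallel with the load: 38.24 ‖ 376 = 34.71 Ω.
Loaded-divider output: V_out = 7.29 × 0.7650 = 5.577 V.

V_out ≈ 5.58 V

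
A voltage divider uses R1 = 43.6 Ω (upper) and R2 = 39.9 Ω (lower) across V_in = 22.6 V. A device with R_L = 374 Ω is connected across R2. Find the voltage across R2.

V_out ≈ 10.2 V

First combine the lower leg with the load: R2 ‖ R_L = 36.05 Ω.
Now apply the divider: V_out = 22.6 × 0.4526 = 10.23 V.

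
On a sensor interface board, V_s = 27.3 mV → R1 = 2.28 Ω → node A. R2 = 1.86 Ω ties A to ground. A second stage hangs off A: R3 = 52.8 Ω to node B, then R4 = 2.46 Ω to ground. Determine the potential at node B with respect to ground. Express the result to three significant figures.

V_B ≈ 0.536 mV

Node A sees R2 in parallel with the series input of stage 2, R3 + R4 = 55.26 Ω.
Effective lower resistance at A: R2 ‖ 55.26 = 1.799 Ω.
First divider: V_A = V_s · 1.799/(2.28 + 1.799) = 12.04 mV.
V_B = V_A × 0.04452 = 0.5361 mV.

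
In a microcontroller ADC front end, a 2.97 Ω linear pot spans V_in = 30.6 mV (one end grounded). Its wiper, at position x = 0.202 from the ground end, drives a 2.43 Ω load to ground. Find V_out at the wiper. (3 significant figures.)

Lower segment x·R_p = 0.5999 Ω; upper segment (1−x)·R_p = 2.370 Ω.
R_L loads the lower segment: effective lower R = 0.4811 Ω.
Loaded-divider output: V_out = 30.6 × 0.1688 = 5.164 mV.

V_out ≈ 5.16 mV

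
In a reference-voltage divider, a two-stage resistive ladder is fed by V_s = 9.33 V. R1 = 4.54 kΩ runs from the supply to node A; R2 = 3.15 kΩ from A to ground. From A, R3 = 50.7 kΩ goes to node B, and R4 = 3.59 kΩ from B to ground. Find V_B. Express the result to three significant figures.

V_B ≈ 0.244 V

Looking into the second stage from A: R3 + R4 = 54.29 kΩ appears in parallel with R2.
Effective lower resistance at A: R2 ‖ 54.29 = 2.977 kΩ.
So V_A = 9.33 × 0.3961 = 3.695 V.
V_B = V_A × 0.06613 = 0.2444 V.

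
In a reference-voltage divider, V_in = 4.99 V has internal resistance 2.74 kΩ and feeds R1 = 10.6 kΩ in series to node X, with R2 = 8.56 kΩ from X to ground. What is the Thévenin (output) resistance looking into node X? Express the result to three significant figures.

R_th ≈ 5.21 kΩ

R1' = 2.74 + 10.6 = 13.34 kΩ (source resistance + R1).
With V_in suppressed (replaced by a short), R_th = R1' ‖ R2 = (13.34 × 8.56)/(13.34 + 8.56) = 5.214 kΩ.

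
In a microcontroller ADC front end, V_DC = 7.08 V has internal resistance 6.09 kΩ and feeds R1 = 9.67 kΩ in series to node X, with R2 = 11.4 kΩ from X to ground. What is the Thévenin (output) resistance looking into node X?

R_th ≈ 6.62 kΩ

R1' = 6.09 + 9.67 = 15.76 kΩ (source resistance + R1).
Looking into X with the source shorted: R_th = R1'·R2/(R1'+R2) = 15.76 × 11.4/27.16 = 6.615 kΩ.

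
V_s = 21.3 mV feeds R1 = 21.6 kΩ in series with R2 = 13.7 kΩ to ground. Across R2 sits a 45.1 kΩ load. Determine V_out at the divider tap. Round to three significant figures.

The load sits in parallel with R2, giving an effective lower resistance R2' = R2·R_L/(R2+R_L) = 10.51 kΩ.
Voltage divider with the loaded lower leg: V_out = 21.3 × 10.51/(21.6 + 10.51) = 21.3 × 0.3273 = 6.971 mV.
(Unloaded it would be 8.27 mV; the load pulls it down.)

V_out ≈ 6.97 mV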